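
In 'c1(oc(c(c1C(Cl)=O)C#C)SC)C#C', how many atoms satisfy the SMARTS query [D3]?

5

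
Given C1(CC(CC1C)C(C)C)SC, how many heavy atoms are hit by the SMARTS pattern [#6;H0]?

0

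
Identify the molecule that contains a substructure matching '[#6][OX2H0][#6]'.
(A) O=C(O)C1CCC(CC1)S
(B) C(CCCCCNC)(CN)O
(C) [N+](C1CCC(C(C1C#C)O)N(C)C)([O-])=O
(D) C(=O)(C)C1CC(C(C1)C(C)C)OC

[#6][OX2H0][#6] describes an aliphatic oxygen bridging two carbons with no H on the oxygen (an ether).
(A) has a carboxylic acid group (-C(=O)OH) but the -OH oxygen has H1; the =O is OX1, not OX2.
(B) has a hydroxyl group (-OH) but the oxygen has H1, not H0 bridging two carbons.
(C) has a hydroxyl group (-OH) but the oxygen has H1, not H0 bridging two carbons.
(D) contains a methoxy ether (-OCH3), which satisfies every atom and bond constraint.
So the answer is (D).

D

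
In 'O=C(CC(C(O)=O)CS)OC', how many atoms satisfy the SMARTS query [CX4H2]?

2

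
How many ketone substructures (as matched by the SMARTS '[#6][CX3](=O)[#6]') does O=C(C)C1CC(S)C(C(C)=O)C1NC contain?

[#6][CX3](=O)[#6] is the SMARTS for a ketone: a carbonyl carbon (no H) flanked by two carbons.
The molecule carries 2 separate instances of an acetyl/ketone group (-C(=O)CH3) meeting every constraint; each maps to a distinct set of atoms, giving 2 matches.

2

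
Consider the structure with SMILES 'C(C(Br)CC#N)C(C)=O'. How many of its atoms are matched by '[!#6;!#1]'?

3

The query [!#6;!#1] means: not carbon and not hydrogen — any heteroatom.
Check the 9 heavy atoms by environment: 6× C → no; 1× O → match; 1× Br → match; 1× N → match.
Summing the matching environments: 1 + 1 + 1 = 3 matching atoms.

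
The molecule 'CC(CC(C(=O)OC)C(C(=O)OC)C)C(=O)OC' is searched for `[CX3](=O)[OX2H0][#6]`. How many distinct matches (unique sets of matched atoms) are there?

3

[CX3](=O)[OX2H0][#6] is the SMARTS for an ester: a carbonyl carbon bonded to an oxygen that is itself bonded to carbon (no H on that O).
The molecule carries 3 separate instances of a methyl-ester group (-C(=O)OCH3) meeting every constraint; each maps to a distinct set of atoms, giving 3 matches.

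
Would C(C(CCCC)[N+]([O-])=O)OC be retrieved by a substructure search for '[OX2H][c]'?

No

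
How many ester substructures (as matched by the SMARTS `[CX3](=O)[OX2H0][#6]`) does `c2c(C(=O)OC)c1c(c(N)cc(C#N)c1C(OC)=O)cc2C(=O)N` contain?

2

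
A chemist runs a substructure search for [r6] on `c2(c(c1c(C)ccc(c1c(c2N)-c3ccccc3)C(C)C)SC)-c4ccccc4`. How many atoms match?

22

The query [r6] means: r6 matches atoms in a six-membered ring.
Check the 29 heavy atoms by environment: 22× c (aromatic, in 6-ring) → match; 1× N (acyclic) → no; 1× S (acyclic) → no; 5× C (acyclic) → no.
That gives 22 matching atoms.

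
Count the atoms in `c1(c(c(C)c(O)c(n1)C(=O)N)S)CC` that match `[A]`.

8

Check the 14 heavy atoms by environment: 1× n (aromatic) → no; 5× c (aromatic) → no; 1× S → match; 2× O → match; 4× C → match; 1× N → match.
Summing the matching environments: 1 + 2 + 4 + 1 = 8 matching atoms.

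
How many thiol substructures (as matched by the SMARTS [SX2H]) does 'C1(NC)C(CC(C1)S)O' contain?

1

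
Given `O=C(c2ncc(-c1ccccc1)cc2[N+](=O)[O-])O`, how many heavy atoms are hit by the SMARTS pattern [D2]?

8

The query [D2] means: atom with exactly two heavy-atom neighbours.
Check the 18 heavy atoms by environment: 1× n (aromatic, D2) → match; 4× c (aromatic, D3) → no; 7× c (aromatic, D2) → match; 1× C (D3) → no; 3× O (D1) → no; 1× N (charge +1, D3) → no; 1× O (charge -1, D1) → no.
Summing the matching environments: 1 + 7 = 8 matching atoms.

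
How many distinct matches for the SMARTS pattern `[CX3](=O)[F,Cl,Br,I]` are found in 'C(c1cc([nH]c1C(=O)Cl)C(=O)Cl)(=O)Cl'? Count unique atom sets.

3

[CX3](=O)[F,Cl,Br,I] is the SMARTS for an acyl halide: a carbonyl carbon bonded to a halogen.
The molecule carries 3 separate instances of an acyl chloride (-C(=O)Cl) meeting every constraint; each maps to a distinct set of atoms, giving 3 matches.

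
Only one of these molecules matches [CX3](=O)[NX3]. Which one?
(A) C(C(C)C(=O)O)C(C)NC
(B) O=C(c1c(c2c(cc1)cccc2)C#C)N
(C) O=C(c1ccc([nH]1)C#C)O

[CX3](=O)[NX3] describes a carbonyl carbon bonded to a trivalent nitrogen (an amide).
(A) has a carboxylic acid group (-C(=O)OH) but the carbonyl is bonded to O, not to an NX3 nitrogen.
(B) contains a primary amide (-C(=O)NH2), which satisfies every atom and bond constraint.
(C) has a carboxylic acid group (-C(=O)OH) but the carbonyl is bonded to O, not to an NX3 nitrogen.
So the answer is (B).

B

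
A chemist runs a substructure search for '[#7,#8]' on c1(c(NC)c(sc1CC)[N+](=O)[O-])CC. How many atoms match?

4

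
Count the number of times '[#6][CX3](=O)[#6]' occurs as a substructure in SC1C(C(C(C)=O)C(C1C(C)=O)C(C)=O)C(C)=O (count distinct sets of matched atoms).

[#6][CX3](=O)[#6] is the SMARTS for a ketone: a carbonyl carbon (no H) flanked by two carbons.
The molecule carries 4 separate instances of an acetyl/ketone group (-C(=O)CH3) meeting every constraint; each maps to a distinct set of atoms, giving 4 matches.

4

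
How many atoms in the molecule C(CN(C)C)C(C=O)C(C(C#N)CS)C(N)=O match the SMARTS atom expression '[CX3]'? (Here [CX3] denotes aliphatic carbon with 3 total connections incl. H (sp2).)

2

The query [CX3] means: C with X3: aliphatic carbon with exactly 3 total connections.
Check the 17 heavy atoms by environment: 8× C (X4) → no; 1× S (X2) → no; 2× C (X3) → match; 2× O (X1) → no; 2× N (X3) → no; 1× C (X2) → no; 1× N (X1) → no.
That gives 2 matching atoms.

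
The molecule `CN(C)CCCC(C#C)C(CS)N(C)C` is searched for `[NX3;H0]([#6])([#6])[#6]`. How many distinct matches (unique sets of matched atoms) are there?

2

[NX3;H0]([#6])([#6])[#6] is the SMARTS for a tertiary amine: a trivalent nitrogen with no H, bonded to three carbons.
The molecule carries 2 separate instances of a dimethylamino group (-N(CH3)2) meeting every constraint; each maps to a distinct set of atoms, giving 2 matches.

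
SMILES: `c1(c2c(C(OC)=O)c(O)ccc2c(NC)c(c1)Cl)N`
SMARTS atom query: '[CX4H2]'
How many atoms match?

0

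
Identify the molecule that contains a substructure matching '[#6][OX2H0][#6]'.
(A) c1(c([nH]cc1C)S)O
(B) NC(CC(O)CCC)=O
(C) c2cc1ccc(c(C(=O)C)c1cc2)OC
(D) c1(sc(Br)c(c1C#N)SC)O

C

[#6][OX2H0][#6] describes an aliphatic oxygen bridging two carbons with no H on the oxygen (an ether).
(A) has a hydroxyl group (-OH) but the oxygen has H1, not H0 bridging two carbons.
(B) has a hydroxyl group (-OH) but the oxygen has H1, not H0 bridging two carbons.
(C) contains a methoxy ether (-OCH3), which satisfies every atom and bond constraint.
(D) has a hydroxyl group (-OH) but the oxygen has H1, not H0 bridging two carbons.
So the answer is (C).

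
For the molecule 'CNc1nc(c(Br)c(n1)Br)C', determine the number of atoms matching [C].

2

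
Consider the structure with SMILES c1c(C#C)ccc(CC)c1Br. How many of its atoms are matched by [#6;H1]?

4

The query [#6;H1] means: any carbon bearing exactly one hydrogen.
Check the 11 heavy atoms by environment: 3× c (aromatic, H0) → no; 3× c (aromatic, H1) → match; 1× C (H2) → no; 1× C (H3) → no; 1× C (H0) → no; 1× C (H1) → match; 1× Br (H0) → no.
Summing the matching environments: 3 + 1 = 4 matching atoms.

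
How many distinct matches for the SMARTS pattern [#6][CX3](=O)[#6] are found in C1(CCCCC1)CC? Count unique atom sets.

0

[#6][CX3](=O)[#6] is the SMARTS for a ketone: a carbonyl carbon (no H) flanked by two carbons.
No fragment in the molecule satisfies every constraint, giving 0 matches.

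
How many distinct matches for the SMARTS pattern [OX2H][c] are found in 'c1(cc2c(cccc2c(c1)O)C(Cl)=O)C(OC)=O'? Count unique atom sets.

1

[OX2H][c] is the SMARTS for a phenol: a hydroxyl oxygen attached to an aromatic carbon.
Exactly one fragment in the molecule meets all constraints, giving 1 match.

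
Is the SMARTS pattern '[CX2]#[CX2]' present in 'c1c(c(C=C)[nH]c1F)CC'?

The pattern [CX2]#[CX2] describes a carbon-carbon triple bond — an alkyne.
The closest candidate here is a vinyl group (-CH=CH2), but the C=C is a double bond; both carbons are CX3, not CX2. No other fragment satisfies the full query, so there is no match.

No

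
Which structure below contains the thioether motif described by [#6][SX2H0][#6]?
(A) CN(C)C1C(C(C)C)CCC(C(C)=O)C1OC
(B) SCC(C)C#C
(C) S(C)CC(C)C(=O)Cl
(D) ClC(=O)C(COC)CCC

[#6][SX2H0][#6] describes an aliphatic sulfur bridging two carbons with no H on the sulfur (a thioether).
(A) has a methoxy ether (-OCH3) but the bridging atom is O, not S.
(B) has a thiol (-SH) but the sulfur has H1, not H0 bridging two carbons.
(C) contains a methylthio ether (-SCH3), which satisfies every atom and bond constraint.
(D) has a methoxy ether (-OCH3) but the bridging atom is O, not S.
So the answer is (C).

C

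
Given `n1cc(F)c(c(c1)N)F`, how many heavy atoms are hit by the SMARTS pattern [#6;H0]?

3

The query [#6;H0] means: any carbon with no attached hydrogen.
Check the 9 heavy atoms by environment: 1× n (aromatic, H0) → no; 2× c (aromatic, H1) → no; 3× c (aromatic, H0) → match; 1× N (H2) → no; 2× F (H0) → no.
That gives 3 matching atoms.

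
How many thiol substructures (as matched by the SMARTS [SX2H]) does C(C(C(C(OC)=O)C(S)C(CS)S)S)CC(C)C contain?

[SX2H] is the SMARTS for a thiol: an aliphatic sulfur with two connections, one being H.
The molecule carries 4 separate instances of a thiol (-SH) meeting every constraint; each maps to a distinct set of atoms, giving 4 matches.

4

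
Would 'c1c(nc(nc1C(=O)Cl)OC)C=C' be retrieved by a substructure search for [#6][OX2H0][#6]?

The pattern [#6][OX2H0][#6] describes an aliphatic oxygen bridging two carbons with no H on the oxygen — an ether.
The molecule carries a methoxy ether (-OCH3), whose atoms satisfy every constraint of the query, so the pattern matches.

Yes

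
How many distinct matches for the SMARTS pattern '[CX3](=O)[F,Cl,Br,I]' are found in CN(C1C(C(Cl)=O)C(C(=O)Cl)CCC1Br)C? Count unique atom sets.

[CX3](=O)[F,Cl,Br,I] is the SMARTS for an acyl halide: a carbonyl carbon bonded to a halogen.
The molecule carries 2 separate instances of an acyl chloride (-C(=O)Cl) meeting every constraint; each maps to a distinct set of atoms, giving 2 matches.

2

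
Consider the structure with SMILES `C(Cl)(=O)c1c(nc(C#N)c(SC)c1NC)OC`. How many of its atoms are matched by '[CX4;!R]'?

The query [CX4;!R] means: aliphatic carbon with four total connections, not in a ring.
Check the 17 heavy atoms by environment: 1× n (aromatic, X2, in 6-ring) → no; 5× c (aromatic, X3, in 6-ring) → no; 1× N (X3, acyclic) → no; 3× C (X4, acyclic) → match; 1× S (X2, acyclic) → no; 1× C (X2, acyclic) → no; 1× N (X1, acyclic) → no; 1× C (X3, acyclic) → no; 1× O (X1, acyclic) → no; 1× Cl (X1, acyclic) → no; 1× O (X2, acyclic) → no.
That gives 3 matching atoms.

3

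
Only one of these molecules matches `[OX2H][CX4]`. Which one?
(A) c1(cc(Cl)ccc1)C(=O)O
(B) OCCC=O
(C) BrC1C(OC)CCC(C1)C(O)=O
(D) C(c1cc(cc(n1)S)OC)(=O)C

B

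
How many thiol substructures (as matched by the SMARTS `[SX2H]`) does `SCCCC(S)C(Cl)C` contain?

2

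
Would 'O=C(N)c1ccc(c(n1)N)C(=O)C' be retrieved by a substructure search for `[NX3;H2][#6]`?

Yes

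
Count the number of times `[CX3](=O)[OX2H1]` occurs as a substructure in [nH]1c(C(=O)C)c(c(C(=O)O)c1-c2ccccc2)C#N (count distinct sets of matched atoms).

1

[CX3](=O)[OX2H1] is the SMARTS for a carboxylic acid: an sp2 carbon double-bonded to O and single-bonded to an -OH oxygen.
Exactly one fragment in the molecule meets all constraints, giving 1 match.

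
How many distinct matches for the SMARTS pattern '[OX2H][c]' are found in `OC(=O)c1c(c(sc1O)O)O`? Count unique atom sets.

3

[OX2H][c] is the SMARTS for a phenol: a hydroxyl oxygen attached to an aromatic carbon.
The molecule carries 3 separate instances of a hydroxyl group (-OH) meeting every constraint; each maps to a distinct set of atoms, giving 3 matches.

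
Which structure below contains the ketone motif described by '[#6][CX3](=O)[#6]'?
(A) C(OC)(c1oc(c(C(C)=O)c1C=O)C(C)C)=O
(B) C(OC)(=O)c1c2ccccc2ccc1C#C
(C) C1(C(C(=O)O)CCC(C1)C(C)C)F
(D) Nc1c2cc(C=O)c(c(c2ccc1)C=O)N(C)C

[#6][CX3](=O)[#6] describes a carbonyl carbon (no H) flanked by two carbons (a ketone).
(A) contains an acetyl/ketone group (-C(=O)CH3), which satisfies every atom and bond constraint.
(B) has a methyl-ester group (-C(=O)OCH3) but one neighbour of the carbonyl carbon is O, not C.
(C) has a carboxylic acid group (-C(=O)OH) but one neighbour of the carbonyl carbon is O, not C.
(D) has an aldehyde (-CHO) but the carbonyl carbon has H1, so it is not flanked by two carbons.
So the answer is (A).

A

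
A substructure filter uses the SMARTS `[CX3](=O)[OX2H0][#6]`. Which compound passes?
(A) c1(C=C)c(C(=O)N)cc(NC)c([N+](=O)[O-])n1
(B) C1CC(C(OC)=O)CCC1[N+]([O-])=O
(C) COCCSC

B

[CX3](=O)[OX2H0][#6] describes a carbonyl carbon bonded to an oxygen that is itself bonded to carbon (no H on that O) (an ester).
(A) has a primary amide (-C(=O)NH2) but the carbonyl is bonded to N, not to an O-C linkage.
(B) contains a methyl-ester group (-C(=O)OCH3), which satisfies every atom and bond constraint.
(C) has a methoxy ether (-OCH3) but the ether oxygen is not adjacent to a C=O carbon.
So the answer is (B).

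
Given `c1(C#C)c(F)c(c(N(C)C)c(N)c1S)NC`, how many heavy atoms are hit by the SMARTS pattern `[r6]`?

6

The query [r6] means: r6 matches atoms in a six-membered ring.
Check the 16 heavy atoms by environment: 6× c (aromatic, in 6-ring) → match; 3× N (acyclic) → no; 5× C (acyclic) → no; 1× S (acyclic) → no; 1× F (acyclic) → no.
That gives 6 matching atoms.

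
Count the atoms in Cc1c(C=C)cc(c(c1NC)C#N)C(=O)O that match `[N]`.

2

The query [N] means: uppercase N matches aliphatic (non-aromatic) nitrogen only.
Check the 16 heavy atoms by environment: 6× c (aromatic) → no; 6× C → no; 2× N → match; 2× O → no.
That gives 2 matching atoms.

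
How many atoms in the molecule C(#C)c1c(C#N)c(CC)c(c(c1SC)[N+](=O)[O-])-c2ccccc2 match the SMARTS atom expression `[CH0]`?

The query [CH0] means: aliphatic carbon with no attached hydrogen.
Check the 23 heavy atoms by environment: 7× c (aromatic, H0) → no; 1× S (H0) → no; 2× C (H3) → no; 1× N (charge +1, H0) → no; 1× O (charge -1, H0) → no; 1× O (H0) → no; 2× C (H0) → match; 1× N (H0) → no; 1× C (H2) → no; 1× C (H1) → no; 5× c (aromatic, H1) → no.
That gives 2 matching atoms.

2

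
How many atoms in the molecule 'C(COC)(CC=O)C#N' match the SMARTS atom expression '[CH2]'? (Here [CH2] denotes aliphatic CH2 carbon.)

Check the 9 heavy atoms by environment: 2× C (H2) → match; 2× C (H1) → no; 2× O (H0) → no; 1× C (H0) → no; 1× N (H0) → no; 1× C (H3) → no.
That gives 2 matching atoms.

2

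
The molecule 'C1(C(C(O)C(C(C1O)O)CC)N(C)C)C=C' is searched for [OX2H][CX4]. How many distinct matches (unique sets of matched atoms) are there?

[OX2H][CX4] is the SMARTS for an aliphatic alcohol: a hydroxyl oxygen bound to an sp3 (X4) carbon.
The molecule carries 3 separate instances of a hydroxyl group (-OH) meeting every constraint; each maps to a distinct set of atoms, giving 3 matches.

3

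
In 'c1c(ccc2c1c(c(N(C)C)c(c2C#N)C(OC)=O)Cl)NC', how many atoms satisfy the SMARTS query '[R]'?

The query [R] means: R matches any atom that is part of a ring.
Check the 22 heavy atoms by environment: 10× c (aromatic, in 6-ring) → match; 6× C (acyclic) → no; 3× N (acyclic) → no; 1× Cl (acyclic) → no; 2× O (acyclic) → no.
That gives 10 matching atoms.

10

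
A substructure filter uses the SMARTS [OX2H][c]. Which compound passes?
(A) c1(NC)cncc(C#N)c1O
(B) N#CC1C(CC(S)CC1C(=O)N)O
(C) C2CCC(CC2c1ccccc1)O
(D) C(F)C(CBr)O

A

[OX2H][c] describes a hydroxyl oxygen attached to an aromatic carbon (a phenol).
(A) contains a hydroxyl group (-OH), which satisfies every atom and bond constraint.
(B) has a hydroxyl group (-OH) but the -OH is on an aliphatic carbon, not an aromatic c.
(C) has a hydroxyl group (-OH) but the -OH is on an aliphatic carbon, not an aromatic c.
(D) has a hydroxyl group (-OH) but the -OH is on an aliphatic carbon, not an aromatic c.
So the answer is (A).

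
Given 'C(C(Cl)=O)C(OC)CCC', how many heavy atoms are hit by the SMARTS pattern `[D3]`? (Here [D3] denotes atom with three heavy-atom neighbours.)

The query [D3] means: atom with exactly three heavy-atom neighbours.
Check the 10 heavy atoms by environment: 3× C (D2) → no; 2× C (D3) → match; 1× O (D1) → no; 1× Cl (D1) → no; 2× C (D1) → no; 1× O (D2) → no.
That gives 2 matching atoms.

2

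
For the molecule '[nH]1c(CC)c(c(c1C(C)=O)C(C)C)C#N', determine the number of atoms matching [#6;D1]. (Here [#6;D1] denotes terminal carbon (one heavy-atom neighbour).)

4

The query [#6;D1] means: carbon bonded to exactly one heavy atom.
Check the 15 heavy atoms by environment: 1× n (aromatic, D2) → no; 4× c (aromatic, D3) → no; 2× C (D2) → no; 4× C (D1) → match; 1× N (D1) → no; 2× C (D3) → no; 1× O (D1) → no.
That gives 4 matching atoms.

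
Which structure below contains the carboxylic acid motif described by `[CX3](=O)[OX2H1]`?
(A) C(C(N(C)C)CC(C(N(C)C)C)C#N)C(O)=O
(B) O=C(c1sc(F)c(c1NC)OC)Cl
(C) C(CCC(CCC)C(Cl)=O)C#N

A

[CX3](=O)[OX2H1] describes an sp2 carbon double-bonded to O and single-bonded to an -OH oxygen (a carboxylic acid).
(A) contains a carboxylic acid group (-C(=O)OH), which satisfies every atom and bond constraint.
(B) has an acyl chloride (-C(=O)Cl) but the carbonyl is bonded to Cl, not to an -OH oxygen.
(C) has an acyl chloride (-C(=O)Cl) but the carbonyl is bonded to Cl, not to an -OH oxygen.
So the answer is (A).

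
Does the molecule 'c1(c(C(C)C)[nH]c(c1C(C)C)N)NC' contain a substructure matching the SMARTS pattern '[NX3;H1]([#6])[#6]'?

Yes

The pattern [NX3;H1]([#6])[#6] describes a trivalent nitrogen with one H, bonded to two carbons — a secondary amine.
The molecule carries an N-methylamino group (-NHCH3), whose atoms satisfy every constraint of the query, so the pattern matches.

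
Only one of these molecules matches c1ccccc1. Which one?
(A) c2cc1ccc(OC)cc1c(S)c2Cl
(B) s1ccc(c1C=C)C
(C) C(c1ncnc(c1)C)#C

A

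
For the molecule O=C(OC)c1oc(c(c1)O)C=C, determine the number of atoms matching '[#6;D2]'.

2

The query [#6;D2] means: any carbon bonded to exactly two heavy atoms.
Check the 12 heavy atoms by environment: 1× o (aromatic, D2) → no; 3× c (aromatic, D3) → no; 1× c (aromatic, D2) → match; 1× C (D2) → match; 2× C (D1) → no; 1× C (D3) → no; 2× O (D1) → no; 1× O (D2) → no.
Summing the matching environments: 1 + 1 = 2 matching atoms.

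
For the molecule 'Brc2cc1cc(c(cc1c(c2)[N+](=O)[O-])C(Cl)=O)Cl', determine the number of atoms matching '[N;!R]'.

1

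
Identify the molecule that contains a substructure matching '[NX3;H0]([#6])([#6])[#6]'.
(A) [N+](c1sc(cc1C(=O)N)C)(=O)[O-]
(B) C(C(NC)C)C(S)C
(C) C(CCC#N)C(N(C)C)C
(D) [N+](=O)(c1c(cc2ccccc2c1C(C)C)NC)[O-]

C

[NX3;H0]([#6])([#6])[#6] describes a trivalent nitrogen with no H, bonded to three carbons (a tertiary amine).
(A) has a primary amide (-C(=O)NH2) but the amide nitrogen has H2 and only one carbon neighbour.
(B) has an N-methylamino group (-NHCH3) but the nitrogen still has one H (H1), not H0.
(C) contains a dimethylamino group (-N(CH3)2), which satisfies every atom and bond constraint.
(D) has an N-methylamino group (-NHCH3) but the nitrogen still has one H (H1), not H0.
So the answer is (C).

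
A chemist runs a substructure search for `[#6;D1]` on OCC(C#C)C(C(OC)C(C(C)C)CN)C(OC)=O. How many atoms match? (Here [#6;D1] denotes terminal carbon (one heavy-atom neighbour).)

The query [#6;D1] means: carbon bonded to exactly one heavy atom.
Check the 19 heavy atoms by environment: 3× C (D2) → no; 6× C (D3) → no; 1× N (D1) → no; 2× O (D2) → no; 5× C (D1) → match; 2× O (D1) → no.
That gives 5 matching atoms.

5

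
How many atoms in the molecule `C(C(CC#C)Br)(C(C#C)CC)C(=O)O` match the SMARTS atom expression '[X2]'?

The query [X2] means: any atom with exactly two total connections (bonds + H).
Check the 14 heavy atoms by environment: 6× C (X4) → no; 1× C (X3) → no; 1× O (X1) → no; 1× O (X2) → match; 1× Br (X1) → no; 4× C (X2) → match.
Summing the matching environments: 1 + 4 = 5 matching atoms.

5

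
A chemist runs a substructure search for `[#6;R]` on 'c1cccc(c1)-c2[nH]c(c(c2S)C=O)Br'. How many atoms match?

10

The query [#6;R] means: carbon that is part of a ring.
Check the 15 heavy atoms by environment: 1× n (aromatic, in 5-ring) → no; 4× c (aromatic, in 5-ring) → match; 1× C (acyclic) → no; 1× O (acyclic) → no; 1× Br (acyclic) → no; 6× c (aromatic, in 6-ring) → match; 1× S (acyclic) → no.
Summing the matching environments: 4 + 6 = 10 matching atoms.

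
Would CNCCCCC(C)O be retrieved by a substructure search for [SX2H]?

No

The pattern [SX2H] describes an aliphatic sulfur with two connections, one being H — a thiol.
The closest candidate here is a hydroxyl group (-OH), but it is an -OH, not an -SH. No other fragment satisfies the full query, so there is no match.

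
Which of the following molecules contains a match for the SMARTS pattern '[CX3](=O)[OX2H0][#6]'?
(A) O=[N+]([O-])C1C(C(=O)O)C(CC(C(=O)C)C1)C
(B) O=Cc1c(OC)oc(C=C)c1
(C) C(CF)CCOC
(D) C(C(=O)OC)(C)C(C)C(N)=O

D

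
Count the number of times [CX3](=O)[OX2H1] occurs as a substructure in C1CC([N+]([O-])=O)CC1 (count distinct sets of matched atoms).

0

[CX3](=O)[OX2H1] is the SMARTS for a carboxylic acid: an sp2 carbon double-bonded to O and single-bonded to an -OH oxygen.
No fragment in the molecule satisfies every constraint, giving 0 matches.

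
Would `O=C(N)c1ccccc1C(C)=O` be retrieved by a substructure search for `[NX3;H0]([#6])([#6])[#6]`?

The pattern [NX3;H0]([#6])([#6])[#6] describes a trivalent nitrogen with no H, bonded to three carbons — a tertiary amine.
The closest candidate here is a primary amide (-C(=O)NH2), but the amide nitrogen has H2 and only one carbon neighbour. No other fragment satisfies the full query, so there is no match.

No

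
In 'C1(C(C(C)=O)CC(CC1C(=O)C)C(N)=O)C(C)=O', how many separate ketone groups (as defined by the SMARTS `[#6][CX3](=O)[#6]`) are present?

[#6][CX3](=O)[#6] is the SMARTS for a ketone: a carbonyl carbon (no H) flanked by two carbons.
The molecule carries 3 separate instances of an acetyl/ketone group (-C(=O)CH3) meeting every constraint; each maps to a distinct set of atoms, giving 3 matches.

3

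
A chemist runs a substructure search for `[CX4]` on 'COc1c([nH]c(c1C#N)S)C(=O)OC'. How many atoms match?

2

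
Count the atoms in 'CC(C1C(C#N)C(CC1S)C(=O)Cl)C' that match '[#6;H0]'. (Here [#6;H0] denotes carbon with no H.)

2

Check the 14 heavy atoms by environment: 5× C (H1) → no; 1× C (H2) → no; 2× C (H3) → no; 2× C (H0) → match; 1× N (H0) → no; 1× S (H1) → no; 1× O (H0) → no; 1× Cl (H0) → no.
That gives 2 matching atoms.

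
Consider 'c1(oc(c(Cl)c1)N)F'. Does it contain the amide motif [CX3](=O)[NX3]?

No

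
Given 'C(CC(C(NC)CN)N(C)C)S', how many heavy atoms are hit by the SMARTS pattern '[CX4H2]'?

3

The query [CX4H2] means: sp3 carbon (X4) with exactly two hydrogens.
Check the 12 heavy atoms by environment: 3× C (H2, X4) → match; 2× C (H1, X4) → no; 1× N (H1, X3) → no; 3× C (H3, X4) → no; 1× N (H0, X3) → no; 1× N (H2, X3) → no; 1× S (H1, X2) → no.
That gives 3 matching atoms.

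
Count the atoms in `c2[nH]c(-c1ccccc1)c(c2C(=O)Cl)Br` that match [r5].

5

The query [r5] means: r5 matches atoms in a five-membered ring.
Check the 15 heavy atoms by environment: 1× n (aromatic, in 5-ring) → match; 4× c (aromatic, in 5-ring) → match; 1× Br (acyclic) → no; 6× c (aromatic, in 6-ring) → no; 1× C (acyclic) → no; 1× O (acyclic) → no; 1× Cl (acyclic) → no.
Summing the matching environments: 1 + 4 = 5 matching atoms.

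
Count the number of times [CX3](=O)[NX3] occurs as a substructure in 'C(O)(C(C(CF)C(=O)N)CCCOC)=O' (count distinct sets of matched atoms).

1

[CX3](=O)[NX3] is the SMARTS for an amide: a carbonyl carbon bonded to a trivalent nitrogen.
Exactly one fragment in the molecule meets all constraints, giving 1 match.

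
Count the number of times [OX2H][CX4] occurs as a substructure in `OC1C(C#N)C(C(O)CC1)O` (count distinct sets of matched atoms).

[OX2H][CX4] is the SMARTS for an aliphatic alcohol: a hydroxyl oxygen bound to an sp3 (X4) carbon.
The molecule carries 3 separate instances of a hydroxyl group (-OH) meeting every constraint; each maps to a distinct set of atoms, giving 3 matches.

3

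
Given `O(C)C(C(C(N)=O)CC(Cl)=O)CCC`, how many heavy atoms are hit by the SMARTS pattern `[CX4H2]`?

The query [CX4H2] means: sp3 carbon (X4) with exactly two hydrogens.
Check the 14 heavy atoms by environment: 3× C (H2, X4) → match; 2× C (H1, X4) → no; 2× C (H0, X3) → no; 2× O (H0, X1) → no; 1× N (H2, X3) → no; 1× O (H0, X2) → no; 2× C (H3, X4) → no; 1× Cl (H0, X1) → no.
That gives 3 matching atoms.

3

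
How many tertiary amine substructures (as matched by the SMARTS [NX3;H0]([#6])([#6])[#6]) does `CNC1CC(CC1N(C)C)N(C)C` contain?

[NX3;H0]([#6])([#6])[#6] is the SMARTS for a tertiary amine: a trivalent nitrogen with no H, bonded to three carbons.
The molecule carries 2 separate instances of a dimethylamino group (-N(CH3)2) meeting every constraint; each maps to a distinct set of atoms, giving 2 matches.

2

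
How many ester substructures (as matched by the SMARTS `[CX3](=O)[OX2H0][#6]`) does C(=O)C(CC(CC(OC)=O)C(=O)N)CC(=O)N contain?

[CX3](=O)[OX2H0][#6] is the SMARTS for an ester: a carbonyl carbon bonded to an oxygen that is itself bonded to carbon (no H on that O).
Exactly one fragment in the molecule meets all constraints, giving 1 match.

1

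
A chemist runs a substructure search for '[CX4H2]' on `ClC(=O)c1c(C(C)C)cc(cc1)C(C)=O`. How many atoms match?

The query [CX4H2] means: sp3 carbon (X4) with exactly two hydrogens.
Check the 15 heavy atoms by environment: 3× c (aromatic, H0, X3) → no; 3× c (aromatic, H1, X3) → no; 1× C (H1, X4) → no; 3× C (H3, X4) → no; 2× C (H0, X3) → no; 2× O (H0, X1) → no; 1× Cl (H0, X1) → no.
No environment satisfies the query, so 0 matching atoms.

0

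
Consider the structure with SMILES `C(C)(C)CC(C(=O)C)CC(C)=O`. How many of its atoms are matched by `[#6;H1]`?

2

The query [#6;H1] means: any carbon bearing exactly one hydrogen.
Check the 12 heavy atoms by environment: 2× C (H2) → no; 2× C (H1) → match; 2× C (H0) → no; 2× O (H0) → no; 4× C (H3) → no.
That gives 2 matching atoms.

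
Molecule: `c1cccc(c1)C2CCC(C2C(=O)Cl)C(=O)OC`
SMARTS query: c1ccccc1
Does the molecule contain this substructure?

Yes

The pattern c1ccccc1 describes six aromatic carbons in a ring — a benzene ring.
The molecule carries a phenyl ring, whose atoms satisfy every constraint of the query, so the pattern matches.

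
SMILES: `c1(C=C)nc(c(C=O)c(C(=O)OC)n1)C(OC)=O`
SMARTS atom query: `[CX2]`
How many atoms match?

The query [CX2] means: C with X2: aliphatic carbon with exactly 2 total connections.
Check the 18 heavy atoms by environment: 2× n (aromatic, X2) → no; 4× c (aromatic, X3) → no; 5× C (X3) → no; 3× O (X1) → no; 2× O (X2) → no; 2× C (X4) → no.
No environment satisfies the query, so 0 matching atoms.

0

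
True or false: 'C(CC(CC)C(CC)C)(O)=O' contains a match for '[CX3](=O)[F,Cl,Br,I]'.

False

The pattern [CX3](=O)[F,Cl,Br,I] describes a carbonyl carbon bonded to a halogen — an acyl halide.
The closest candidate here is a carboxylic acid group (-C(=O)OH), but the carbonyl is bonded to -OH, not to a halogen. No other fragment satisfies the full query, so there is no match.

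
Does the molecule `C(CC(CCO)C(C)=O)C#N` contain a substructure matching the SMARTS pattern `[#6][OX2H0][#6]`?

The pattern [#6][OX2H0][#6] describes an aliphatic oxygen bridging two carbons with no H on the oxygen — an ether.
The closest candidate here is a hydroxyl group (-OH), but the oxygen has H1, not H0 bridging two carbons. No other fragment satisfies the full query, so there is no match.

No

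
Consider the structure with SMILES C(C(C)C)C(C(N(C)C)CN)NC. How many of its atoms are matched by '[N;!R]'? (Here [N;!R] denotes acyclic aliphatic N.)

3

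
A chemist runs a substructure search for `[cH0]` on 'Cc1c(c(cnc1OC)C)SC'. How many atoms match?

Check the 12 heavy atoms by environment: 1× n (aromatic, H0) → no; 1× c (aromatic, H1) → no; 4× c (aromatic, H0) → match; 4× C (H3) → no; 1× S (H0) → no; 1× O (H0) → no.
That gives 4 matching atoms.

4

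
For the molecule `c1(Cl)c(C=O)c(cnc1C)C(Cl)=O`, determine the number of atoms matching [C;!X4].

2

The query [C;!X4] means: aliphatic carbon that does not have four total connections.
Check the 13 heavy atoms by environment: 1× n (aromatic, X2) → no; 5× c (aromatic, X3) → no; 2× C (X3) → match; 2× O (X1) → no; 2× Cl (X1) → no; 1× C (X4) → no.
That gives 2 matching atoms.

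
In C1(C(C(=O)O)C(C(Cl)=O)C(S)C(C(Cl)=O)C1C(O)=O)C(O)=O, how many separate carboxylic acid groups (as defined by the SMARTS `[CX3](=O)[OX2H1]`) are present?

[CX3](=O)[OX2H1] is the SMARTS for a carboxylic acid: an sp2 carbon double-bonded to O and single-bonded to an -OH oxygen.
The molecule carries 3 separate instances of a carboxylic acid group (-C(=O)OH) meeting every constraint; each maps to a distinct set of atoms, giving 3 matches.

3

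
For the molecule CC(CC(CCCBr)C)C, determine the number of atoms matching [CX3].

0

The query [CX3] means: C with X3: aliphatic carbon with exactly 3 total connections.
Check the 10 heavy atoms by environment: 9× C (X4) → no; 1× Br (X1) → no.
No environment satisfies the query, so 0 matching atoms.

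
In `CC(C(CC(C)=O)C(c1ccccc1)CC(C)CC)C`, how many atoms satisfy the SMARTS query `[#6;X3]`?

7

The query [#6;X3] means: any carbon (aromatic or not) with three total connections.
Check the 20 heavy atoms by environment: 12× C (X4) → no; 1× C (X3) → match; 1× O (X1) → no; 6× c (aromatic, X3) → match.
Summing the matching environments: 1 + 6 = 7 matching atoms.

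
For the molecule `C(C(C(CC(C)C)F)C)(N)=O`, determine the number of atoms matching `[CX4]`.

7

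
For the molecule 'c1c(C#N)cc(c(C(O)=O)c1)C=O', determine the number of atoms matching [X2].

Check the 13 heavy atoms by environment: 6× c (aromatic, X3) → no; 2× C (X3) → no; 2× O (X1) → no; 1× O (X2) → match; 1× C (X2) → match; 1× N (X1) → no.
Summing the matching environments: 1 + 1 = 2 matching atoms.

2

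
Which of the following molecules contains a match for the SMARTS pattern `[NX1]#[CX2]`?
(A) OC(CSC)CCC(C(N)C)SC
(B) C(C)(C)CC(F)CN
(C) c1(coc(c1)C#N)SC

C

[NX1]#[CX2] describes a nitrogen triple-bonded to a two-connected carbon (a nitrile).
(A) has a primary amino group (-NH2) but the nitrogen is NX3 (three connections), not NX1 triple-bonded.
(B) has a primary amino group (-NH2) but the nitrogen is NX3 (three connections), not NX1 triple-bonded.
(C) contains a nitrile (-C#N), which satisfies every atom and bond constraint.
So the answer is (C).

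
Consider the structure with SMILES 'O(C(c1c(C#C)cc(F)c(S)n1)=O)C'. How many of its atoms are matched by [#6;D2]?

Check the 14 heavy atoms by environment: 1× n (aromatic, D2) → no; 4× c (aromatic, D3) → no; 1× c (aromatic, D2) → match; 1× C (D2) → match; 2× C (D1) → no; 1× C (D3) → no; 1× O (D1) → no; 1× O (D2) → no; 1× F (D1) → no; 1× S (D1) → no.
Summing the matching environments: 1 + 1 = 2 matching atoms.

2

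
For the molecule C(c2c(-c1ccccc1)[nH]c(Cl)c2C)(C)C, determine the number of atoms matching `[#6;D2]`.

Check the 16 heavy atoms by environment: 1× n (aromatic, D2) → no; 5× c (aromatic, D3) → no; 5× c (aromatic, D2) → match; 3× C (D1) → no; 1× C (D3) → no; 1× Cl (D1) → no.
That gives 5 matching atoms.

5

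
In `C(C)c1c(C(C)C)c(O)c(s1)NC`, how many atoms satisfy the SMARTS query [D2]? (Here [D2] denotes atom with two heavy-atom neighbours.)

3

Check the 13 heavy atoms by environment: 1× s (aromatic, D2) → match; 4× c (aromatic, D3) → no; 1× C (D2) → match; 4× C (D1) → no; 1× O (D1) → no; 1× N (D2) → match; 1× C (D3) → no.
Summing the matching environments: 1 + 1 + 1 = 3 matching atoms.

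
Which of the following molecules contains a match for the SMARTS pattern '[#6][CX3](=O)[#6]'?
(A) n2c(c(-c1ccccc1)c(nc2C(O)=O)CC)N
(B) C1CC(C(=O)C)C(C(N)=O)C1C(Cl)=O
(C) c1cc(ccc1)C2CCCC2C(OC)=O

B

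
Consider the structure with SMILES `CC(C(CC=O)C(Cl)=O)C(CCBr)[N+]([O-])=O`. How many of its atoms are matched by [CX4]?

7

Check the 16 heavy atoms by environment: 7× C (X4) → match; 2× C (X3) → no; 3× O (X1) → no; 1× N (charge +1, X3) → no; 1× O (charge -1, X1) → no; 1× Br (X1) → no; 1× Cl (X1) → no.
That gives 7 matching atoms.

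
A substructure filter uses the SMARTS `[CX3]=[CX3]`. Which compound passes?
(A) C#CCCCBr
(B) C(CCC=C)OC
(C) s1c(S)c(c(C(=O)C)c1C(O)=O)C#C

[CX3]=[CX3] describes a non-aromatic C=C double bond between two sp2 carbons (an alkene).
(A) has an ethynyl group (-C#CH) but the C-C bond is a triple bond, not a double bond.
(B) contains a vinyl group (-CH=CH2), which satisfies every atom and bond constraint.
(C) has an ethynyl group (-C#CH) but the C-C bond is a triple bond, not a double bond.
So the answer is (B).

B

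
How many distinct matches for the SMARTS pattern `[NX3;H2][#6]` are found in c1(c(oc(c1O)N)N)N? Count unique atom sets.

[NX3;H2][#6] is the SMARTS for a primary amine: a trivalent nitrogen with two H attached to carbon.
The molecule carries 3 separate instances of a primary amino group (-NH2) meeting every constraint; each maps to a distinct set of atoms, giving 3 matches.

3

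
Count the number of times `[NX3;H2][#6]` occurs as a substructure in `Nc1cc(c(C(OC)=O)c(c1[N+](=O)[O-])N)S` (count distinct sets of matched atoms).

2

[NX3;H2][#6] is the SMARTS for a primary amine: a trivalent nitrogen with two H attached to carbon.
The molecule carries 2 separate instances of a primary amino group (-NH2) meeting every constraint; each maps to a distinct set of atoms, giving 2 matches.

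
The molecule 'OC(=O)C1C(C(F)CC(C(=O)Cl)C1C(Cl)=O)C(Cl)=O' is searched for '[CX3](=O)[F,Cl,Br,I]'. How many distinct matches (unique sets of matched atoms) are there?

[CX3](=O)[F,Cl,Br,I] is the SMARTS for an acyl halide: a carbonyl carbon bonded to a halogen.
The molecule carries 3 separate instances of an acyl chloride (-C(=O)Cl) meeting every constraint; each maps to a distinct set of atoms, giving 3 matches.

3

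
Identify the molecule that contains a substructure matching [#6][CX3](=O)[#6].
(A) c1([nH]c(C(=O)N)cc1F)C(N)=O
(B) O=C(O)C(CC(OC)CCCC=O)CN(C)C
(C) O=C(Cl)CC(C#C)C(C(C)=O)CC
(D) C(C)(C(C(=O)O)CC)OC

[#6][CX3](=O)[#6] describes a carbonyl carbon (no H) flanked by two carbons (a ketone).
(A) has a primary amide (-C(=O)NH2) but one neighbour of the carbonyl carbon is N, not C.
(B) has an aldehyde (-CHO) but the carbonyl carbon has H1, so it is not flanked by two carbons.
(C) contains an acetyl/ketone group (-C(=O)CH3), which satisfies every atom and bond constraint.
(D) has a carboxylic acid group (-C(=O)OH) but one neighbour of the carbonyl carbon is O, not C.
So the answer is (C).

C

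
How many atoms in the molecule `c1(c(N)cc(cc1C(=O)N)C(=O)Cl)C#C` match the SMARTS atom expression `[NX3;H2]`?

The query [NX3;H2] means: aliphatic N with 3 total connections, two of them H — an -NH2 nitrogen (amine or amide).
Check the 15 heavy atoms by environment: 4× c (aromatic, H0, X3) → no; 2× c (aromatic, H1, X3) → no; 2× C (H0, X3) → no; 2× O (H0, X1) → no; 2× N (H2, X3) → match; 1× Cl (H0, X1) → no; 1× C (H0, X2) → no; 1× C (H1, X2) → no.
That gives 2 matching atoms.

2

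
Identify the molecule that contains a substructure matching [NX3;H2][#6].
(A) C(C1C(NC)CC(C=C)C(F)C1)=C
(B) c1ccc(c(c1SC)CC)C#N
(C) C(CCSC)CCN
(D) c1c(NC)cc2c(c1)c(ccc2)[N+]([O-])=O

[NX3;H2][#6] describes a trivalent nitrogen with two H attached to carbon (a primary amine).
(A) has an N-methylamino group (-NHCH3) but the nitrogen bears two carbons and only one H (H1), not H2.
(B) has a nitrile (-C#N) but the nitrogen is NX1 (triple-bonded), not NX3 with two H.
(C) contains a primary amino group (-NH2), which satisfies every atom and bond constraint.
(D) has a nitro group (-[N+](=O)[O-]) but the nitrogen is [N+] with no H, not NX3H2.
So the answer is (C).

C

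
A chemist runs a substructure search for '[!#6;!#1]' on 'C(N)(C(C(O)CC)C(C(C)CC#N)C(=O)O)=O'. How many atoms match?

6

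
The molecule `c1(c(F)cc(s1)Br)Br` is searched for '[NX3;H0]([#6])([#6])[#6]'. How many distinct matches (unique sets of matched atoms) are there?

0

[NX3;H0]([#6])([#6])[#6] is the SMARTS for a tertiary amine: a trivalent nitrogen with no H, bonded to three carbons.
No fragment in the molecule satisfies every constraint, giving 0 matches.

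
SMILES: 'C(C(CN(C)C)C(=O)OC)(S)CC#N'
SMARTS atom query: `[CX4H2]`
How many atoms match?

2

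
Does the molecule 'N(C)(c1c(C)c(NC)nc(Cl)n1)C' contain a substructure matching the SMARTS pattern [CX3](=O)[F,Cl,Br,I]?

No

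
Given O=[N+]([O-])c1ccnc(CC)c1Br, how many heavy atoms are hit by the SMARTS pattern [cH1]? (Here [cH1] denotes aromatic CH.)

2

The query [cH1] means: aromatic carbon bearing exactly one hydrogen.
Check the 12 heavy atoms by environment: 1× n (aromatic, H0) → no; 3× c (aromatic, H0) → no; 2× c (aromatic, H1) → match; 1× C (H2) → no; 1× C (H3) → no; 1× Br (H0) → no; 1× N (charge +1, H0) → no; 1× O (charge -1, H0) → no; 1× O (H0) → no.
That gives 2 matching atoms.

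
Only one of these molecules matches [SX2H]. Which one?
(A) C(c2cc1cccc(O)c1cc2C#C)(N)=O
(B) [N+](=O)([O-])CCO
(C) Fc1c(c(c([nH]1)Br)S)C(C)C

[SX2H] describes an aliphatic sulfur with two connections, one being H (a thiol).
(A) has a hydroxyl group (-OH) but it is an -OH, not an -SH.
(B) has a hydroxyl group (-OH) but it is an -OH, not an -SH.
(C) contains a thiol (-SH), which satisfies every atom and bond constraint.
So the answer is (C).

C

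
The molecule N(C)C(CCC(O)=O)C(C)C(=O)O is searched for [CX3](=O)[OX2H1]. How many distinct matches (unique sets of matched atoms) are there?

[CX3](=O)[OX2H1] is the SMARTS for a carboxylic acid: an sp2 carbon double-bonded to O and single-bonded to an -OH oxygen.
The molecule carries 2 separate instances of a carboxylic acid group (-C(=O)OH) meeting every constraint; each maps to a distinct set of atoms, giving 2 matches.

2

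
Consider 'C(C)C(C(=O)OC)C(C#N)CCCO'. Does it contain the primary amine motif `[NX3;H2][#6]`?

No

The pattern [NX3;H2][#6] describes a trivalent nitrogen with two H attached to carbon — a primary amine.
The closest candidate here is a nitrile (-C#N), but the nitrogen is NX1 (triple-bonded), not NX3 with two H. No other fragment satisfies the full query, so there is no match.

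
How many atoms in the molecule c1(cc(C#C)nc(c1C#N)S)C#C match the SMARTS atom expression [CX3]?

The query [CX3] means: C with X3: aliphatic carbon with exactly 3 total connections.
Check the 13 heavy atoms by environment: 1× n (aromatic, X2) → no; 5× c (aromatic, X3) → no; 5× C (X2) → no; 1× N (X1) → no; 1× S (X2) → no.
No environment satisfies the query, so 0 matching atoms.

0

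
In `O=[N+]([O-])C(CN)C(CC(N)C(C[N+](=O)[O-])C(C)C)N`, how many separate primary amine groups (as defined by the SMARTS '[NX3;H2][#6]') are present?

[NX3;H2][#6] is the SMARTS for a primary amine: a trivalent nitrogen with two H attached to carbon.
The molecule carries 3 separate instances of a primary amino group (-NH2) meeting every constraint; each maps to a distinct set of atoms, giving 3 matches.

3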